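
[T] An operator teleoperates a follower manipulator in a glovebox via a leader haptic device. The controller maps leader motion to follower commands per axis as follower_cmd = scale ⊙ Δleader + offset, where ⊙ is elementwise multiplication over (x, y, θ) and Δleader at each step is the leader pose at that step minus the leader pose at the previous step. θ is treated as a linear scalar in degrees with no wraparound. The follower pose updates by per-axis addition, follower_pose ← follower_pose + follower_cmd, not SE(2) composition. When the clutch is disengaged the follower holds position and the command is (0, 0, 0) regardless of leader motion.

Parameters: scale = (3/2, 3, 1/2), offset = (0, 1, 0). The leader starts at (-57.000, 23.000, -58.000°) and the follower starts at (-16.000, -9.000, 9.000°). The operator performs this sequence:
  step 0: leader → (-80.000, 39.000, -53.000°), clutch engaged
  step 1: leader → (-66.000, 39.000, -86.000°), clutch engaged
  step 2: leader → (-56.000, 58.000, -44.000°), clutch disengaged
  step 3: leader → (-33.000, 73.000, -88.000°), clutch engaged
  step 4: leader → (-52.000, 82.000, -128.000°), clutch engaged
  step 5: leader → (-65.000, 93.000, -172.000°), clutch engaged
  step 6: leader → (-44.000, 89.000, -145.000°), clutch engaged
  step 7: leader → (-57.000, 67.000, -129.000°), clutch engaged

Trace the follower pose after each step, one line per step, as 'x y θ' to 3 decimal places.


step 0: Δleader=(-23.000, 16.000, 5.000°), engaged; cmd=(-34.500, 49.000, 2.500°) → follower=(-50.500, 40.000, 11.500°)
step 1: Δleader=(14.000, 0.000, -33.000°), engaged; cmd=(21.000, 1.000, -16.500°) → follower=(-29.500, 41.000, -5.000°)
step 2: Δleader=(10.000, 19.000, 42.000°), disengaged; cmd=(0,0,0) → follower holds at (-29.500, 41.000, -5.000°)
step 3: Δleader=(23.000, 15.000, -44.000°), engaged; cmd=(34.500, 46.000, -22.000°) → follower=(5.000, 87.000, -27.000°)
step 4: Δleader=(-19.000, 9.000, -40.000°), engaged; cmd=(-28.500, 28.000, -20.000°) → follower=(-23.500, 115.000, -47.000°)
step 5: Δleader=(-13.000, 11.000, -44.000°), engaged; cmd=(-19.500, 34.000, -22.000°) → follower=(-43.000, 149.000, -69.000°)
step 6: Δleader=(21.000, -4.000, 27.000°), engaged; cmd=(31.500, -11.000, 13.500°) → follower=(-11.500, 138.000, -55.500°)
step 7: Δleader=(-13.000, -22.000, 16.000°), engaged; cmd=(-19.500, -65.000, 8.000°) → follower=(-31.000, 73.000, -47.500°)

-50.500 40.000 11.500
-29.500 41.000 -5.000
-29.500 41.000 -5.000
5.000 87.000 -27.000
-23.500 115.000 -47.000
-43.000 149.000 -69.000
-11.500 138.000 -55.500
-31.000 73.000 -47.500


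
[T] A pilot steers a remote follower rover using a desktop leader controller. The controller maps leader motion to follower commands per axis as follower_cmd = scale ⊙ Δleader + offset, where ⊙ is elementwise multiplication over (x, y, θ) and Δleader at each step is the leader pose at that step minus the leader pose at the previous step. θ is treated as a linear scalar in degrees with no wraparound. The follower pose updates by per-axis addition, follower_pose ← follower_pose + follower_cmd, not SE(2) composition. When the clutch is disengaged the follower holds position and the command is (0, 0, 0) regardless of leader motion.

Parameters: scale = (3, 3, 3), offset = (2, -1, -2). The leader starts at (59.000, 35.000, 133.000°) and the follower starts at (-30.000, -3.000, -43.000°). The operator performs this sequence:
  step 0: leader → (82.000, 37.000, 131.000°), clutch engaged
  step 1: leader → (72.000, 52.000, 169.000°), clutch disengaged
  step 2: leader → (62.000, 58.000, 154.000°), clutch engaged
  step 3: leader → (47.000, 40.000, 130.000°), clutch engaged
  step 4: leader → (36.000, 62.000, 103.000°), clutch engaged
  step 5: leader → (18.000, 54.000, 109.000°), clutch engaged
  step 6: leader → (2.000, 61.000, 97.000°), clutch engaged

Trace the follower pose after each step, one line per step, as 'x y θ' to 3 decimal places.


41.000 2.000 -51.000
41.000 2.000 -51.000
13.000 19.000 -98.000
-30.000 -36.000 -172.000
-61.000 29.000 -255.000
-113.000 4.000 -239.000
-159.000 24.000 -277.000

step 0: Δleader=(23.000, 2.000, -2.000°), engaged; cmd=(71.000, 5.000, -8.000°) → follower=(41.000, 2.000, -51.000°)
step 1: Δleader=(-10.000, 15.000, 38.000°), disengaged; cmd=(0,0,0) → follower holds at (41.000, 2.000, -51.000°)
step 2: Δleader=(-10.000, 6.000, -15.000°), engaged; cmd=(-28.000, 17.000, -47.000°) → follower=(13.000, 19.000, -98.000°)
step 3: Δleader=(-15.000, -18.000, -24.000°), engaged; cmd=(-43.000, -55.000, -74.000°) → follower=(-30.000, -36.000, -172.000°)
step 4: Δleader=(-11.000, 22.000, -27.000°), engaged; cmd=(-31.000, 65.000, -83.000°) → follower=(-61.000, 29.000, -255.000°)
step 5: Δleader=(-18.000, -8.000, 6.000°), engaged; cmd=(-52.000, -25.000, 16.000°) → follower=(-113.000, 4.000, -239.000°)
step 6: Δleader=(-16.000, 7.000, -12.000°), engaged; cmd=(-46.000, 20.000, -38.000°) → follower=(-159.000, 24.000, -277.000°)


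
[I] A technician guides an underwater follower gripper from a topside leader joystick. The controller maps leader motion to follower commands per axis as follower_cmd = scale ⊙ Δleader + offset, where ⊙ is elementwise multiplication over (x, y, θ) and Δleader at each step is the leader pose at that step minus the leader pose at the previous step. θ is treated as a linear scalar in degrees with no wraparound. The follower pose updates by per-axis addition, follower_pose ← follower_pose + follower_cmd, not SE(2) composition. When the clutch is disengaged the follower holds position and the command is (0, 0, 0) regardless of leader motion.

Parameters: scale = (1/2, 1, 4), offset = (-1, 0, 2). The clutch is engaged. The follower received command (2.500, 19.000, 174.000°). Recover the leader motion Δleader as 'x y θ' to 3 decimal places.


axis x: (2.500 − -1) / (1/2) = 7.000
axis y: (19.000 − 0) / (1) = 19.000
axis θ: (174.000 − 2) / (4) = 43.000

7.000 19.000 43.000


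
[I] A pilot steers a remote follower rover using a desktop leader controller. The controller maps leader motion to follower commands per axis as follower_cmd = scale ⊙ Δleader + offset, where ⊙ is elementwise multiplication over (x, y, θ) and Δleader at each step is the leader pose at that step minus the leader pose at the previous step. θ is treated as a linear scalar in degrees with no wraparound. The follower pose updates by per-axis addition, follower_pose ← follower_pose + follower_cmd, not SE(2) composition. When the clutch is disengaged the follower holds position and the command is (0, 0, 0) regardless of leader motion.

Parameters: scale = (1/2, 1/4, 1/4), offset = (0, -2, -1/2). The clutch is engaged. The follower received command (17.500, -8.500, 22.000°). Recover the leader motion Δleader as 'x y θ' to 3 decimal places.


35.000 -26.000 90.000

axis x: (17.500 − 0) / (1/2) = 35.000
axis y: (-8.500 − -2) / (1/4) = -26.000
axis θ: (22.000 − -1/2) / (1/4) = 90.000


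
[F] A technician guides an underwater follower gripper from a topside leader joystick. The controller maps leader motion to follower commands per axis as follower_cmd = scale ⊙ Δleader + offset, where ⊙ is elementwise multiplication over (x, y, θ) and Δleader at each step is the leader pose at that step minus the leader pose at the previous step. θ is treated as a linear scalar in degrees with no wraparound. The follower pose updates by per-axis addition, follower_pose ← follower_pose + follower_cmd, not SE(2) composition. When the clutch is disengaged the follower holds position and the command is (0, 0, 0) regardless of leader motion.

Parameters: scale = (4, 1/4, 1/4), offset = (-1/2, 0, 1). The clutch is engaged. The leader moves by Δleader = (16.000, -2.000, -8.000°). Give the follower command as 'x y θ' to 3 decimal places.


63.500 -0.500 -1.000

axis x: 4·16.000 + -1/2 = 63.500
axis y: 1/4·-2.000 + 0 = -0.500
axis θ: 1/4·-8.000 + 1 = -1.000


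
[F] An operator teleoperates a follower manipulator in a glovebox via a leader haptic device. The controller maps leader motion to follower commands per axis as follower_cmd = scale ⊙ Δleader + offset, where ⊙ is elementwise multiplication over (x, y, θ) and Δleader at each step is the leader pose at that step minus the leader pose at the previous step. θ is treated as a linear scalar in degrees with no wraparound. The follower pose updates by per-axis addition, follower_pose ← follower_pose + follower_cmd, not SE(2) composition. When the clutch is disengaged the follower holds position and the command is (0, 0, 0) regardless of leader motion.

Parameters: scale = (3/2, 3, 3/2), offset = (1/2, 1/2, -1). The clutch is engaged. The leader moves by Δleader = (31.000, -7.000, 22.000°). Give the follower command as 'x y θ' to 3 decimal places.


47.000 -20.500 32.000

axis x: 3/2·31.000 + 1/2 = 47.000
axis y: 3·-7.000 + 1/2 = -20.500
axis θ: 3/2·22.000 + -1 = 32.000


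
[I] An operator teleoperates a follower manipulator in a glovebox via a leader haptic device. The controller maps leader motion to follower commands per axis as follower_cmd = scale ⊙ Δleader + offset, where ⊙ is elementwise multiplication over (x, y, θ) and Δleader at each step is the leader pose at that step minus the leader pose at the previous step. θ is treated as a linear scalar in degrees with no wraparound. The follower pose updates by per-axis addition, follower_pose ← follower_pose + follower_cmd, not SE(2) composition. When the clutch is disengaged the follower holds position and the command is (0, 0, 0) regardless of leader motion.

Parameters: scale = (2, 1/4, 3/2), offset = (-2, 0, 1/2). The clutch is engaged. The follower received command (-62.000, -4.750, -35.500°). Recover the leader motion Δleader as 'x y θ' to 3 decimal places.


-30.000 -19.000 -24.000

axis x: (-62.000 − -2) / (2) = -30.000
axis y: (-4.750 − 0) / (1/4) = -19.000
axis θ: (-35.500 − 1/2) / (3/2) = -24.000


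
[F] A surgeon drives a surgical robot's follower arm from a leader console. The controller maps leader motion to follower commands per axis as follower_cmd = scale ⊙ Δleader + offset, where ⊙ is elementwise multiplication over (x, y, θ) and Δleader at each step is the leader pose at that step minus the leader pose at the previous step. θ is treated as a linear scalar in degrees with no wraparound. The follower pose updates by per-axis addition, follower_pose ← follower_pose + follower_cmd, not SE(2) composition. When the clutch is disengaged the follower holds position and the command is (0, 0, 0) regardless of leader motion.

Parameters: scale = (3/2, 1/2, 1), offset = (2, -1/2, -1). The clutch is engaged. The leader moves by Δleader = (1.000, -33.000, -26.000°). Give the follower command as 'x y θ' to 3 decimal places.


axis x: 3/2·1.000 + 2 = 3.500
axis y: 1/2·-33.000 + -1/2 = -17.000
axis θ: 1·-26.000 + -1 = -27.000

3.500 -17.000 -27.000


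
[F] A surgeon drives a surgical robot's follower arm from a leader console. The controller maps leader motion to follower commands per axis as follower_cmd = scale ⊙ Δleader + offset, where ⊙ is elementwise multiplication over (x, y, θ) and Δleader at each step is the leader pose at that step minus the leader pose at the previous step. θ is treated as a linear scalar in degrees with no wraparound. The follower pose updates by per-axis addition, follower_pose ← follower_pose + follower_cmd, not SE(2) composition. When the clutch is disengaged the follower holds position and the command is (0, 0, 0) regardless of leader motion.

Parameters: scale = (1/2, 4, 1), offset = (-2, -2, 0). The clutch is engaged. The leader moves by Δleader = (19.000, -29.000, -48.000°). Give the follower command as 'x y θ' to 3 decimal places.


7.500 -118.000 -48.000

axis x: 1/2·19.000 + -2 = 7.500
axis y: 4·-29.000 + -2 = -118.000
axis θ: 1·-48.000 + 0 = -48.000


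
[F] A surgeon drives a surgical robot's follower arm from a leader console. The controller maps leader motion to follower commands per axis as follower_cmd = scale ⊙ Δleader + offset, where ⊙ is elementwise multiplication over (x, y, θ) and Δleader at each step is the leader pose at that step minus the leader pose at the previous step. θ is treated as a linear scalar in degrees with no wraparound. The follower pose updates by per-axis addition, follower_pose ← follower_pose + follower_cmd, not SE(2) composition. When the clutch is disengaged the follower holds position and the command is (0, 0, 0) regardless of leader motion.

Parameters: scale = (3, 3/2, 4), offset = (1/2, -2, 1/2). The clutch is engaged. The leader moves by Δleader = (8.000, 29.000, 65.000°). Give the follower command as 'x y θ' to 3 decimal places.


24.500 41.500 260.500

axis x: 3·8.000 + 1/2 = 24.500
axis y: 3/2·29.000 + -2 = 41.500
axis θ: 4·65.000 + 1/2 = 260.500


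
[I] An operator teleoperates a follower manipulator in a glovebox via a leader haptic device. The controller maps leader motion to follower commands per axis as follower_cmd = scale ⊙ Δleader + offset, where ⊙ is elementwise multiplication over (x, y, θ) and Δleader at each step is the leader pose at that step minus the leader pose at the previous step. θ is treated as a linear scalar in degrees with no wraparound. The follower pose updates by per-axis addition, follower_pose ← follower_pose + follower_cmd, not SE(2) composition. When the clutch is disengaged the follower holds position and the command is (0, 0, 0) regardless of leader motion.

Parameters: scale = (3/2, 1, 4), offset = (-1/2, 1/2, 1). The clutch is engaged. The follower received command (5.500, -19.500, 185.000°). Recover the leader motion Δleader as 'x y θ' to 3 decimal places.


axis x: (5.500 − -1/2) / (3/2) = 4.000
axis y: (-19.500 − 1/2) / (1) = -20.000
axis θ: (185.000 − 1) / (4) = 46.000

4.000 -20.000 46.000


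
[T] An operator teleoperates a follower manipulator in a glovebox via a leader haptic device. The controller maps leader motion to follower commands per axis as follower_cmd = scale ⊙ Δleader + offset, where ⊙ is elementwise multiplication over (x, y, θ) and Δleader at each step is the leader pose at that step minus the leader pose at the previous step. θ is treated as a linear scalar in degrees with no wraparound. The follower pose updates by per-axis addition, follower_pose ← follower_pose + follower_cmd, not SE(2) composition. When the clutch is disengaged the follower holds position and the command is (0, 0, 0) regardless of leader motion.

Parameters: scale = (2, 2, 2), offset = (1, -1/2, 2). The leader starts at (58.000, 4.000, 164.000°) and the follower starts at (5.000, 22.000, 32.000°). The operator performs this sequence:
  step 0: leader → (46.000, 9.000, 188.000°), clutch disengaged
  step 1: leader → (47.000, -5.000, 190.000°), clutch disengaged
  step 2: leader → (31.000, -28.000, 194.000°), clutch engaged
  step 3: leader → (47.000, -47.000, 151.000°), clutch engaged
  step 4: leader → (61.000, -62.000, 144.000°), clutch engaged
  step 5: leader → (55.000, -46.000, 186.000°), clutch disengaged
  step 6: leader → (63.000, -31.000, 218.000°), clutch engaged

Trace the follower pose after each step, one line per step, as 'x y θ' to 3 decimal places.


step 0: Δleader=(-12.000, 5.000, 24.000°), disengaged; cmd=(0,0,0) → follower holds at (5.000, 22.000, 32.000°)
step 1: Δleader=(1.000, -14.000, 2.000°), disengaged; cmd=(0,0,0) → follower holds at (5.000, 22.000, 32.000°)
step 2: Δleader=(-16.000, -23.000, 4.000°), engaged; cmd=(-31.000, -46.500, 10.000°) → follower=(-26.000, -24.500, 42.000°)
step 3: Δleader=(16.000, -19.000, -43.000°), engaged; cmd=(33.000, -38.500, -84.000°) → follower=(7.000, -63.000, -42.000°)
step 4: Δleader=(14.000, -15.000, -7.000°), engaged; cmd=(29.000, -30.500, -12.000°) → follower=(36.000, -93.500, -54.000°)
step 5: Δleader=(-6.000, 16.000, 42.000°), disengaged; cmd=(0,0,0) → follower holds at (36.000, -93.500, -54.000°)
step 6: Δleader=(8.000, 15.000, 32.000°), engaged; cmd=(17.000, 29.500, 66.000°) → follower=(53.000, -64.000, 12.000°)

5.000 22.000 32.000
5.000 22.000 32.000
-26.000 -24.500 42.000
7.000 -63.000 -42.000
36.000 -93.500 -54.000
36.000 -93.500 -54.000
53.000 -64.000 12.000


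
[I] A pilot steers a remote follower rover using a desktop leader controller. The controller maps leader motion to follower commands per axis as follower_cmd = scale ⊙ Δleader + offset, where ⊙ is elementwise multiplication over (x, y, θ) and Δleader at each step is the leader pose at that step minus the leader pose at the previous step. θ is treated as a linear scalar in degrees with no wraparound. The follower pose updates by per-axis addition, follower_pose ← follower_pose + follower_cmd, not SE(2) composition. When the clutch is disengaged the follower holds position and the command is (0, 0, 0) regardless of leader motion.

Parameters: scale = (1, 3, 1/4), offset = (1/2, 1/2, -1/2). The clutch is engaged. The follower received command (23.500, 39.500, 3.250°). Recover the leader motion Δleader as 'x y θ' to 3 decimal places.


23.000 13.000 15.000

axis x: (23.500 − 1/2) / (1) = 23.000
axis y: (39.500 − 1/2) / (3) = 13.000
axis θ: (3.250 − -1/2) / (1/4) = 15.000


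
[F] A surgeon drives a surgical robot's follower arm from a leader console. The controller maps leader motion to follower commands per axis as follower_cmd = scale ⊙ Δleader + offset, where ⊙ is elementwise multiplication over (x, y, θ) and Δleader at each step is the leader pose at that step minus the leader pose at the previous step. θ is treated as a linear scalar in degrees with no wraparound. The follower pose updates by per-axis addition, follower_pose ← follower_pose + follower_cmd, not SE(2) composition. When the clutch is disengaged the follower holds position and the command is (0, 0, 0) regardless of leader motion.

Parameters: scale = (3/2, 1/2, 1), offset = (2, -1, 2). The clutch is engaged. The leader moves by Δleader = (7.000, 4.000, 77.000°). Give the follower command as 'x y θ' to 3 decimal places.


12.500 1.000 79.000

axis x: 3/2·7.000 + 2 = 12.500
axis y: 1/2·4.000 + -1 = 1.000
axis θ: 1·77.000 + 2 = 79.000


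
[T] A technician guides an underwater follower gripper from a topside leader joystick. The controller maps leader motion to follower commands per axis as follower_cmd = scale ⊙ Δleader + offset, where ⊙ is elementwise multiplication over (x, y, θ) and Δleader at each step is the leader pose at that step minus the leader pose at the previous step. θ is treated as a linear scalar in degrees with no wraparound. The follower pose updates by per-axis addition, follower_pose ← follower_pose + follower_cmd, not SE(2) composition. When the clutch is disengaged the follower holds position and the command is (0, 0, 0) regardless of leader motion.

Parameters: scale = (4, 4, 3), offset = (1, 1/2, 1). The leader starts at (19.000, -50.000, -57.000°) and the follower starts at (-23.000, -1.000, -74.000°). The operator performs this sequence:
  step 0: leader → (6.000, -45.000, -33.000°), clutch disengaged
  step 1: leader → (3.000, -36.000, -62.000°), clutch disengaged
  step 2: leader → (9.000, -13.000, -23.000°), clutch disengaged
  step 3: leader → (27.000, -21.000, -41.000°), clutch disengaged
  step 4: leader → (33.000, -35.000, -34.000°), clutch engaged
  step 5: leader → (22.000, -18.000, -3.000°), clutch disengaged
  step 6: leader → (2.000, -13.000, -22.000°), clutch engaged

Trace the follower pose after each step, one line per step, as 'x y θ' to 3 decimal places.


step 0: Δleader=(-13.000, 5.000, 24.000°), disengaged; cmd=(0,0,0) → follower holds at (-23.000, -1.000, -74.000°)
step 1: Δleader=(-3.000, 9.000, -29.000°), disengaged; cmd=(0,0,0) → follower holds at (-23.000, -1.000, -74.000°)
step 2: Δleader=(6.000, 23.000, 39.000°), disengaged; cmd=(0,0,0) → follower holds at (-23.000, -1.000, -74.000°)
step 3: Δleader=(18.000, -8.000, -18.000°), disengaged; cmd=(0,0,0) → follower holds at (-23.000, -1.000, -74.000°)
step 4: Δleader=(6.000, -14.000, 7.000°), engaged; cmd=(25.000, -55.500, 22.000°) → follower=(2.000, -56.500, -52.000°)
step 5: Δleader=(-11.000, 17.000, 31.000°), disengaged; cmd=(0,0,0) → follower holds at (2.000, -56.500, -52.000°)
step 6: Δleader=(-20.000, 5.000, -19.000°), engaged; cmd=(-79.000, 20.500, -56.000°) → follower=(-77.000, -36.000, -108.000°)

-23.000 -1.000 -74.000
-23.000 -1.000 -74.000
-23.000 -1.000 -74.000
-23.000 -1.000 -74.000
2.000 -56.500 -52.000
2.000 -56.500 -52.000
-77.000 -36.000 -108.000


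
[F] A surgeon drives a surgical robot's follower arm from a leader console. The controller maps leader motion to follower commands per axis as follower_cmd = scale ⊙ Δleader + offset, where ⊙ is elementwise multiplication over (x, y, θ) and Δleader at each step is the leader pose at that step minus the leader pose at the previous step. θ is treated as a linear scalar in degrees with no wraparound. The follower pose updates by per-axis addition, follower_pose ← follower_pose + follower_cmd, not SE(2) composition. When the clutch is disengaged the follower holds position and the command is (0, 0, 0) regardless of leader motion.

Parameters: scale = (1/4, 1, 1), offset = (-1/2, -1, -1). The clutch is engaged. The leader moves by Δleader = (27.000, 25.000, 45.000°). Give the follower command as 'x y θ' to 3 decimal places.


axis x: 1/4·27.000 + -1/2 = 6.250
axis y: 1·25.000 + -1 = 24.000
axis θ: 1·45.000 + -1 = 44.000

6.250 24.000 44.000


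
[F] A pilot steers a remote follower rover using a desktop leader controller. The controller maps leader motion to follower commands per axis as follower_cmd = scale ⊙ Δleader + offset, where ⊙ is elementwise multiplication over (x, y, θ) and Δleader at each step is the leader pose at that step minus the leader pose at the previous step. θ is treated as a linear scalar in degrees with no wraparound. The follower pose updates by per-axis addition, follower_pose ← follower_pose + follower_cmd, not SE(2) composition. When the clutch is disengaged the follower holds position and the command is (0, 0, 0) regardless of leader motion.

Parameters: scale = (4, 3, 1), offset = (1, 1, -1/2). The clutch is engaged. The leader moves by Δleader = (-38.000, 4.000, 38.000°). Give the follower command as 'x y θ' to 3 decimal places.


-151.000 13.000 37.500

axis x: 4·-38.000 + 1 = -151.000
axis y: 3·4.000 + 1 = 13.000
axis θ: 1·38.000 + -1/2 = 37.500


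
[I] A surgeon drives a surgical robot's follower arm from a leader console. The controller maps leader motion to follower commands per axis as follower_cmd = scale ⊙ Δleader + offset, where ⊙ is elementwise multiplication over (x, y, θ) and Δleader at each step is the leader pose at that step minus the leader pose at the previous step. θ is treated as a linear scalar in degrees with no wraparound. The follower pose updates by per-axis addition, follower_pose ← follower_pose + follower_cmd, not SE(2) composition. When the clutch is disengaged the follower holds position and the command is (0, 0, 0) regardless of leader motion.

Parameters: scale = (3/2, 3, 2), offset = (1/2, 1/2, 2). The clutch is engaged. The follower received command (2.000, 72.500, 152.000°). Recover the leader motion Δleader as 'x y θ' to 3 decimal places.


1.000 24.000 75.000

axis x: (2.000 − 1/2) / (3/2) = 1.000
axis y: (72.500 − 1/2) / (3) = 24.000
axis θ: (152.000 − 2) / (2) = 75.000


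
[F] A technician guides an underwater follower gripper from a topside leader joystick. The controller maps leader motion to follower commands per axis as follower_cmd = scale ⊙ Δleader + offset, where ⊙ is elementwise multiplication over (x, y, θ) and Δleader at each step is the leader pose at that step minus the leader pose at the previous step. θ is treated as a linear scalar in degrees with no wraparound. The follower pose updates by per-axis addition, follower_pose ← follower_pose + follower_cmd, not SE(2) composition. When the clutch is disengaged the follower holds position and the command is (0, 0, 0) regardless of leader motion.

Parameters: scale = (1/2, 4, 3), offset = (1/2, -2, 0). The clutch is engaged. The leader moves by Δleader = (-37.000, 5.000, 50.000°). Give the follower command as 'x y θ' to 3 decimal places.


-18.000 18.000 150.000

axis x: 1/2·-37.000 + 1/2 = -18.000
axis y: 4·5.000 + -2 = 18.000
axis θ: 3·50.000 + 0 = 150.000


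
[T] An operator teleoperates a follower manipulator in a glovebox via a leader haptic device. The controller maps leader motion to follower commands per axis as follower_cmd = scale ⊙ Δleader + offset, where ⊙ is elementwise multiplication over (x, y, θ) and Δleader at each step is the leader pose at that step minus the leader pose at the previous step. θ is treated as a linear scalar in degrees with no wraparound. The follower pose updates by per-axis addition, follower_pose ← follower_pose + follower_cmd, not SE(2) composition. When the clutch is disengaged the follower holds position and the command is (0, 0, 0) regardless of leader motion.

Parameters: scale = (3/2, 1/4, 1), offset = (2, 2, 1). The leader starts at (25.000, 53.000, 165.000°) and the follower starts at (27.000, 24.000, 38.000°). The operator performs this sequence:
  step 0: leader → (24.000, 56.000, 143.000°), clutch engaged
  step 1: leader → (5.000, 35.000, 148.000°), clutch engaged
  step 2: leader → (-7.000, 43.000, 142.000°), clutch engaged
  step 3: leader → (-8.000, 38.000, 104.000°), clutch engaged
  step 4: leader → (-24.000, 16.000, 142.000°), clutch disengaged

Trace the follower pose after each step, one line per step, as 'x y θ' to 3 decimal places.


step 0: Δleader=(-1.000, 3.000, -22.000°), engaged; cmd=(0.500, 2.750, -21.000°) → follower=(27.500, 26.750, 17.000°)
step 1: Δleader=(-19.000, -21.000, 5.000°), engaged; cmd=(-26.500, -3.250, 6.000°) → follower=(1.000, 23.500, 23.000°)
step 2: Δleader=(-12.000, 8.000, -6.000°), engaged; cmd=(-16.000, 4.000, -5.000°) → follower=(-15.000, 27.500, 18.000°)
step 3: Δleader=(-1.000, -5.000, -38.000°), engaged; cmd=(0.500, 0.750, -37.000°) → follower=(-14.500, 28.250, -19.000°)
step 4: Δleader=(-16.000, -22.000, 38.000°), disengaged; cmd=(0,0,0) → follower holds at (-14.500, 28.250, -19.000°)

27.500 26.750 17.000
1.000 23.500 23.000
-15.000 27.500 18.000
-14.500 28.250 -19.000
-14.500 28.250 -19.000


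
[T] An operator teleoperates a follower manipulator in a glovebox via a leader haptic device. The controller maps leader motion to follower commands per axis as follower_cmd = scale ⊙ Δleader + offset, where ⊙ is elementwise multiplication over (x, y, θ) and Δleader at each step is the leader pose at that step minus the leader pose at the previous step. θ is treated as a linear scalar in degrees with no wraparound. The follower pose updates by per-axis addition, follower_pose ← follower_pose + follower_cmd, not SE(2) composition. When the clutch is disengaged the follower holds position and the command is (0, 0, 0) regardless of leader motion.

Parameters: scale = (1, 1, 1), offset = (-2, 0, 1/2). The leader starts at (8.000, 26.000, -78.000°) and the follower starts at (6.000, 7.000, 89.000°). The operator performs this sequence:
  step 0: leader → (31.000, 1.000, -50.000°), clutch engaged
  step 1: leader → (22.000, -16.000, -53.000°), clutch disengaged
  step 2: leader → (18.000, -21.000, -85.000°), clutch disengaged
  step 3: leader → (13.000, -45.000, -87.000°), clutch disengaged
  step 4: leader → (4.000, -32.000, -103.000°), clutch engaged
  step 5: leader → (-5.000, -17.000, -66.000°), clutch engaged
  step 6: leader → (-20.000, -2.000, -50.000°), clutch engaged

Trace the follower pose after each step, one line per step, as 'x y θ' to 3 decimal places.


27.000 -18.000 117.500
27.000 -18.000 117.500
27.000 -18.000 117.500
27.000 -18.000 117.500
16.000 -5.000 102.000
5.000 10.000 139.500
-12.000 25.000 156.000

step 0: Δleader=(23.000, -25.000, 28.000°), engaged; cmd=(21.000, -25.000, 28.500°) → follower=(27.000, -18.000, 117.500°)
step 1: Δleader=(-9.000, -17.000, -3.000°), disengaged; cmd=(0,0,0) → follower holds at (27.000, -18.000, 117.500°)
step 2: Δleader=(-4.000, -5.000, -32.000°), disengaged; cmd=(0,0,0) → follower holds at (27.000, -18.000, 117.500°)
step 3: Δleader=(-5.000, -24.000, -2.000°), disengaged; cmd=(0,0,0) → follower holds at (27.000, -18.000, 117.500°)
step 4: Δleader=(-9.000, 13.000, -16.000°), engaged; cmd=(-11.000, 13.000, -15.500°) → follower=(16.000, -5.000, 102.000°)
step 5: Δleader=(-9.000, 15.000, 37.000°), engaged; cmd=(-11.000, 15.000, 37.500°) → follower=(5.000, 10.000, 139.500°)
step 6: Δleader=(-15.000, 15.000, 16.000°), engaged; cmd=(-17.000, 15.000, 16.500°) → follower=(-12.000, 25.000, 156.000°)


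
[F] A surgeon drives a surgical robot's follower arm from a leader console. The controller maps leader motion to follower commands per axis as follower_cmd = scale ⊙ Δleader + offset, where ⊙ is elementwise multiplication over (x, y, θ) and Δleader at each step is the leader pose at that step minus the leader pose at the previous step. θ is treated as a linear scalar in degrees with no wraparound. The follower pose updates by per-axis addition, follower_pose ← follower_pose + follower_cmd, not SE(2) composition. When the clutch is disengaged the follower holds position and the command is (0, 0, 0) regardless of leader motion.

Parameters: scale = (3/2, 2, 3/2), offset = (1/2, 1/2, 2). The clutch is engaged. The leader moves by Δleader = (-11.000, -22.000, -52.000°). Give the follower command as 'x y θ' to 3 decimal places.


axis x: 3/2·-11.000 + 1/2 = -16.000
axis y: 2·-22.000 + 1/2 = -43.500
axis θ: 3/2·-52.000 + 2 = -76.000

-16.000 -43.500 -76.000


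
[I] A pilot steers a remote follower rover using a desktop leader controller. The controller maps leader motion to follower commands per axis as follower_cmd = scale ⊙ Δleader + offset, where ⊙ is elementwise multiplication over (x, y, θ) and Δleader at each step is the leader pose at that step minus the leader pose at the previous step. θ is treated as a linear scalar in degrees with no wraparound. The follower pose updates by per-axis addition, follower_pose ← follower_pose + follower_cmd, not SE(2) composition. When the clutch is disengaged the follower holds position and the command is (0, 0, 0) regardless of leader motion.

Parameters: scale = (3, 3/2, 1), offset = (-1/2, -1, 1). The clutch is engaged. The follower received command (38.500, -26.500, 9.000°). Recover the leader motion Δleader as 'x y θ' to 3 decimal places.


13.000 -17.000 8.000

axis x: (38.500 − -1/2) / (3) = 13.000
axis y: (-26.500 − -1) / (3/2) = -17.000
axis θ: (9.000 − 1) / (1) = 8.000


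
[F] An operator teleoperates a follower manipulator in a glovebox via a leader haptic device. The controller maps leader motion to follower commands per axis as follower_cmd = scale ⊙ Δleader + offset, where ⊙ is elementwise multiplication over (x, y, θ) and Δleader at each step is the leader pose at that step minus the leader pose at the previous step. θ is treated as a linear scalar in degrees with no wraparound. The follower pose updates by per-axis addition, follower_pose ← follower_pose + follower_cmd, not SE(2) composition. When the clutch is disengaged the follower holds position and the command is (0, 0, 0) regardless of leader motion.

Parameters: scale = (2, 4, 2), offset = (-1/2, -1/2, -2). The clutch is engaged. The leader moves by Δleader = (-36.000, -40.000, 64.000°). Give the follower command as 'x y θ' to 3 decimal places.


axis x: 2·-36.000 + -1/2 = -72.500
axis y: 4·-40.000 + -1/2 = -160.500
axis θ: 2·64.000 + -2 = 126.000

-72.500 -160.500 126.000


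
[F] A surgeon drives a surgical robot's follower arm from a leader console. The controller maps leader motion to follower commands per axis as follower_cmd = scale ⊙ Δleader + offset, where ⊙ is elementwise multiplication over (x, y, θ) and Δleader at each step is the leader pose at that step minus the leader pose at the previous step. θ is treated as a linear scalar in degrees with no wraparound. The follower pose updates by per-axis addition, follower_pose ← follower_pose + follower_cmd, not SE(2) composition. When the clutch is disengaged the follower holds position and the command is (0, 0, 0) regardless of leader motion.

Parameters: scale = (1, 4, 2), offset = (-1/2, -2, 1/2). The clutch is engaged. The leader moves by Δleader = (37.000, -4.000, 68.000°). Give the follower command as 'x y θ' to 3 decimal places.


axis x: 1·37.000 + -1/2 = 36.500
axis y: 4·-4.000 + -2 = -18.000
axis θ: 2·68.000 + 1/2 = 136.500

36.500 -18.000 136.500


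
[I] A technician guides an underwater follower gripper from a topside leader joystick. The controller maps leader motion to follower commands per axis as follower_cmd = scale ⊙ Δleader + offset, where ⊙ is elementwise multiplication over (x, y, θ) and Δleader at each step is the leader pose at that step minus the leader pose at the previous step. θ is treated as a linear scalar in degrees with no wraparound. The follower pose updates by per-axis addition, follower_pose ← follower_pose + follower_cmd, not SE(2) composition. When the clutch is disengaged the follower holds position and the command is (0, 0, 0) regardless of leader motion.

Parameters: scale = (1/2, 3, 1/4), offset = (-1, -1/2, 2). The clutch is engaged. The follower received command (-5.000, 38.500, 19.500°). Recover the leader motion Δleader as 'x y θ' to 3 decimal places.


axis x: (-5.000 − -1) / (1/2) = -8.000
axis y: (38.500 − -1/2) / (3) = 13.000
axis θ: (19.500 − 2) / (1/4) = 70.000

-8.000 13.000 70.000


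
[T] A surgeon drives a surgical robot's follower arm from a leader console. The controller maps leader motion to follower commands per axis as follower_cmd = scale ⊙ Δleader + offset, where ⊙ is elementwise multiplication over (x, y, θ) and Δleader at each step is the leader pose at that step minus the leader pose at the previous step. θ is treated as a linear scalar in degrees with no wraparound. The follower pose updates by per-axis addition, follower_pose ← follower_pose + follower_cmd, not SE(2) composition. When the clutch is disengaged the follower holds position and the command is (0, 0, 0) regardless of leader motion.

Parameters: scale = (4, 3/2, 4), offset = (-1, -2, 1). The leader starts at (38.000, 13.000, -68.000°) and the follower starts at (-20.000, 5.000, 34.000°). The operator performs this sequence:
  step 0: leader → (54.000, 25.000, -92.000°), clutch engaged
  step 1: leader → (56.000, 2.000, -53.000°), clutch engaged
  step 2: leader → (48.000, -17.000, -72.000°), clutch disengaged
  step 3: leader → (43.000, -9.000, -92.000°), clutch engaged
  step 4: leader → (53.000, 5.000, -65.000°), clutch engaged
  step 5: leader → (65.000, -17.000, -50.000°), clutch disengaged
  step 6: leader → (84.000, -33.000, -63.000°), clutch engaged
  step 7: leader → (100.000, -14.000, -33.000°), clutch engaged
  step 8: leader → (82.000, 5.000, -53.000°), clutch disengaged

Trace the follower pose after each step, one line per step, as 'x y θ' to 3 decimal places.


step 0: Δleader=(16.000, 12.000, -24.000°), engaged; cmd=(63.000, 16.000, -95.000°) → follower=(43.000, 21.000, -61.000°)
step 1: Δleader=(2.000, -23.000, 39.000°), engaged; cmd=(7.000, -36.500, 157.000°) → follower=(50.000, -15.500, 96.000°)
step 2: Δleader=(-8.000, -19.000, -19.000°), disengaged; cmd=(0,0,0) → follower holds at (50.000, -15.500, 96.000°)
step 3: Δleader=(-5.000, 8.000, -20.000°), engaged; cmd=(-21.000, 10.000, -79.000°) → follower=(29.000, -5.500, 17.000°)
step 4: Δleader=(10.000, 14.000, 27.000°), engaged; cmd=(39.000, 19.000, 109.000°) → follower=(68.000, 13.500, 126.000°)
step 5: Δleader=(12.000, -22.000, 15.000°), disengaged; cmd=(0,0,0) → follower holds at (68.000, 13.500, 126.000°)
step 6: Δleader=(19.000, -16.000, -13.000°), engaged; cmd=(75.000, -26.000, -51.000°) → follower=(143.000, -12.500, 75.000°)
step 7: Δleader=(16.000, 19.000, 30.000°), engaged; cmd=(63.000, 26.500, 121.000°) → follower=(206.000, 14.000, 196.000°)
step 8: Δleader=(-18.000, 19.000, -20.000°), disengaged; cmd=(0,0,0) → follower holds at (206.000, 14.000, 196.000°)

43.000 21.000 -61.000
50.000 -15.500 96.000
50.000 -15.500 96.000
29.000 -5.500 17.000
68.000 13.500 126.000
68.000 13.500 126.000
143.000 -12.500 75.000
206.000 14.000 196.000
206.000 14.000 196.000


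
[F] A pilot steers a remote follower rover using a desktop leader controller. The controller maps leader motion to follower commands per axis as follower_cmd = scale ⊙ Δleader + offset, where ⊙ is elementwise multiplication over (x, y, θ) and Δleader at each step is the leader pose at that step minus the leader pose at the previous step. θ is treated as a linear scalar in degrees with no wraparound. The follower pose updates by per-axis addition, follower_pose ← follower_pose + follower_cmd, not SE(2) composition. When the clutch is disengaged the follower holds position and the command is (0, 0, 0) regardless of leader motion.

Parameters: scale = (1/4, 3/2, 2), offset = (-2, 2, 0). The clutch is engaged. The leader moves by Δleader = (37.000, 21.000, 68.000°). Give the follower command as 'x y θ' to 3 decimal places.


7.250 33.500 136.000

axis x: 1/4·37.000 + -2 = 7.250
axis y: 3/2·21.000 + 2 = 33.500
axis θ: 2·68.000 + 0 = 136.000


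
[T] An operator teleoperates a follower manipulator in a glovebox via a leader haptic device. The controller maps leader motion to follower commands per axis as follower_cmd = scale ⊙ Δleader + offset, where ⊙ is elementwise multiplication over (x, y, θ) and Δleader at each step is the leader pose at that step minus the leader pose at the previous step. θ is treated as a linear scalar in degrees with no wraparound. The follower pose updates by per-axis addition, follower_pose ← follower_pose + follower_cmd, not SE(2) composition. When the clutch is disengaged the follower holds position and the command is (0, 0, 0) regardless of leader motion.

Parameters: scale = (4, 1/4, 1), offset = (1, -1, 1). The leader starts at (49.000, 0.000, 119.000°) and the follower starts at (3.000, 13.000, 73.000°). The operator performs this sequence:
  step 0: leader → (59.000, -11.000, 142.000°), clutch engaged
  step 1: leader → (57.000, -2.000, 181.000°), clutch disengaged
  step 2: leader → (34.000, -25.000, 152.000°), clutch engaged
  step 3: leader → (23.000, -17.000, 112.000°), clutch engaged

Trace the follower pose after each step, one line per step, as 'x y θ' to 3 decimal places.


44.000 9.250 97.000
44.000 9.250 97.000
-47.000 2.500 69.000
-90.000 3.500 30.000

step 0: Δleader=(10.000, -11.000, 23.000°), engaged; cmd=(41.000, -3.750, 24.000°) → follower=(44.000, 9.250, 97.000°)
step 1: Δleader=(-2.000, 9.000, 39.000°), disengaged; cmd=(0,0,0) → follower holds at (44.000, 9.250, 97.000°)
step 2: Δleader=(-23.000, -23.000, -29.000°), engaged; cmd=(-91.000, -6.750, -28.000°) → follower=(-47.000, 2.500, 69.000°)
step 3: Δleader=(-11.000, 8.000, -40.000°), engaged; cmd=(-43.000, 1.000, -39.000°) → follower=(-90.000, 3.500, 30.000°)


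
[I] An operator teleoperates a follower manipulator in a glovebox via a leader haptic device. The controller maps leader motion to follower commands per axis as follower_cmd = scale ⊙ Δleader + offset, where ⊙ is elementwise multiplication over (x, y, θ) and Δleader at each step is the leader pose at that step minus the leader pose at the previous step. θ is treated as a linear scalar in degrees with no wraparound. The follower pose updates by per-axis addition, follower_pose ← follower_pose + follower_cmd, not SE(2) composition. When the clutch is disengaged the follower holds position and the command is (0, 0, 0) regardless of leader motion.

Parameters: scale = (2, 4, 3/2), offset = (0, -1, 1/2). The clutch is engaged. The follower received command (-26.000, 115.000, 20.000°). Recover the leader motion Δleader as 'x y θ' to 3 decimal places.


axis x: (-26.000 − 0) / (2) = -13.000
axis y: (115.000 − -1) / (4) = 29.000
axis θ: (20.000 − 1/2) / (3/2) = 13.000

-13.000 29.000 13.000
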